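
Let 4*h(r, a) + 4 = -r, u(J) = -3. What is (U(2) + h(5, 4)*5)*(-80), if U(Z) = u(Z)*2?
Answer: 1380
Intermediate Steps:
h(r, a) = -1 - r/4 (h(r, a) = -1 + (-r)/4 = -1 - r/4)
U(Z) = -6 (U(Z) = -3*2 = -6)
(U(2) + h(5, 4)*5)*(-80) = (-6 + (-1 - 1/4*5)*5)*(-80) = (-6 + (-1 - 5/4)*5)*(-80) = (-6 - 9/4*5)*(-80) = (-6 - 45/4)*(-80) = -69/4*(-80) = 1380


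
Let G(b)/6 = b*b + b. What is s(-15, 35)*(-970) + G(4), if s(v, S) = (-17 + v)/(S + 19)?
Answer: 18760/27 ≈ 694.81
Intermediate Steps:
s(v, S) = (-17 + v)/(19 + S)
G(b) = 6*b + 6*b² (G(b) = 6*(b*b + b) = 6*(b² + b) = 6*(b + b²) = 6*b + 6*b²)
s(-15, 35)*(-970) + G(4) = ((-17 - 15)/(19 + 35))*(-970) + 6*4*(1 + 4) = (-32/54)*(-970) + 6*4*5 = ((1/54)*(-32))*(-970) + 120 = -16/27*(-970) + 120 = 15520/27 + 120 = 18760/27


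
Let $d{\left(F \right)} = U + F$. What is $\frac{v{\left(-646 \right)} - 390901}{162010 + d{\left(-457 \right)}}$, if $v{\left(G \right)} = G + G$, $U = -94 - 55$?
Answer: $- \frac{392193}{161404} \approx -2.4299$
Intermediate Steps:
$U = -149$ ($U = -94 - 55 = -149$)
$v{\left(G \right)} = 2 G$
$d{\left(F \right)} = -149 + F$
$\frac{v{\left(-646 \right)} - 390901}{162010 + d{\left(-457 \right)}} = \frac{2 \left(-646\right) - 390901}{162010 - 606} = \frac{-1292 - 390901}{162010 - 606} = - \frac{392193}{161404}$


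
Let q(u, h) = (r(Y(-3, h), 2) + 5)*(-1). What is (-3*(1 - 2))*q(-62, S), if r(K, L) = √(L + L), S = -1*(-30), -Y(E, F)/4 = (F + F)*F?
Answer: -21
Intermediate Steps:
Y(E, F) = -8*F² (Y(E, F) = -4*(F + F)*F = -4*2*F*F = -8*F²)
S = 30
r(K, L) = √2*√L (r(K, L) = √(2*L) = √2*√L)
q(u, h) = -7 (q(u, h) = (√2*√2 + 5)*(-1) = (2 + 5)*(-1) = 7*(-1) = -7)
(-3*(1 - 2))*q(-62, S) = -3*(1 - 2)*(-7) = -3*(-1)*(-7) = 3*(-7) = -21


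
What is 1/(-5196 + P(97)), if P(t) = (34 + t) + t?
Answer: -1/4968 ≈ -0.00020129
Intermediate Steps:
P(t) = 34 + 2*t
1/(-5196 + P(97)) = 1/(-5196 + (34 + 2*97)) = 1/(-5196 + (34 + 194)) = 1/(-5196 + 228) = 1/(-4968) = -1/4968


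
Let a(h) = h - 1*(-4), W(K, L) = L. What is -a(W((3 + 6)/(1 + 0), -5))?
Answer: 1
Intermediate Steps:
a(h) = 4 + h (a(h) = h + 4 = 4 + h)
-a(W((3 + 6)/(1 + 0), -5)) = -(4 - 5) = -1*(-1) = 1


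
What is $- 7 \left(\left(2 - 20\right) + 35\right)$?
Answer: $-119$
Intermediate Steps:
$- 7 \left(\left(2 - 20\right) + 35\right) = - 7 \left(-18 + 35\right) = \left(-7\right) 17 = -119$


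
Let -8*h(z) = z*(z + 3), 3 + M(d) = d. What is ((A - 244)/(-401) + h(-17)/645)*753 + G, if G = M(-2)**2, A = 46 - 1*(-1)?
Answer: 124217291/344860 ≈ 360.20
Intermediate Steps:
M(d) = -3 + d
A = 47 (A = 46 + 1 = 47)
h(z) = -z*(3 + z)/8 (h(z) = -z*(z + 3)/8 = -z*(3 + z)/8)
G = 25 (G = (-3 - 2)**2 = (-5)**2 = 25)
((A - 244)/(-401) + h(-17)/645)*753 + G = ((47 - 244)/(-401) - 1/8*(-17)*(3 - 17)/645)*753 + 25 = (-197*(-1/401) - 1/8*(-17)*(-14)*(1/645))*753 + 25 = (197/401 - 119/4*1/645)*753 + 25 = (197/401 - 119/2580)*753 + 25 = (460541/1034580)*753 + 25 = 115595791/344860 + 25 = 124217291/344860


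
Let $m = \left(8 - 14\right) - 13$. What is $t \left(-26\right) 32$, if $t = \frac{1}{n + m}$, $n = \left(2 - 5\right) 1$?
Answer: $\frac{416}{11} \approx 37.818$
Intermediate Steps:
$n = -3$ ($n = \left(-3\right) 1 = -3$)
$m = -19$ ($m = -6 - 13 = -19$)
$t = - \frac{1}{22}$ ($t = \frac{1}{-3 - 19} = \frac{1}{-22} = - \frac{1}{22} \approx -0.045455$)
$t \left(-26\right) 32 = \left(- \frac{1}{22}\right) \left(-26\right) 32 = \frac{13}{11} \cdot 32 = \frac{416}{11}$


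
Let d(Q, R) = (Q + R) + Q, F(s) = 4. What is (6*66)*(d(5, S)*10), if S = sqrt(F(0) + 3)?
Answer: 39600 + 3960*sqrt(7) ≈ 50077.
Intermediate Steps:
S = sqrt(7) (S = sqrt(4 + 3) = sqrt(7) ≈ 2.6458)
d(Q, R) = R + 2*Q
(6*66)*(d(5, S)*10) = (6*66)*((sqrt(7) + 2*5)*10) = 396*((sqrt(7) + 10)*10) = 396*((10 + sqrt(7))*10) = 396*(100 + 10*sqrt(7)) = 39600 + 3960*sqrt(7)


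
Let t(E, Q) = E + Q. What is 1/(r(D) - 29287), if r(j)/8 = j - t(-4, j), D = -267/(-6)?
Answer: -1/29255 ≈ -3.4182e-5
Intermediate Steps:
D = 89/2 (D = -267*(-1/6) = 89/2 ≈ 44.500)
r(j) = 32 (r(j) = 8*(j - (-4 + j)) = 8*(j + (4 - j)) = 8*4 = 32)
1/(r(D) - 29287) = 1/(32 - 29287) = 1/(-29255) = -1/29255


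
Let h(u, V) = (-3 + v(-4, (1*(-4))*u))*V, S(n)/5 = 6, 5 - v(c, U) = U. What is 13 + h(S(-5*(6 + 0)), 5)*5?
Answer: 3063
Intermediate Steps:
v(c, U) = 5 - U
S(n) = 30 (S(n) = 5*6 = 30)
h(u, V) = V*(2 + 4*u) (h(u, V) = (-3 + (5 - 1*(-4)*u))*V = (-3 + (5 - (-4)*u))*V = (-3 + (5 + 4*u))*V = (2 + 4*u)*V = V*(2 + 4*u))
13 + h(S(-5*(6 + 0)), 5)*5 = 13 + (2*5*(1 + 2*30))*5 = 13 + (2*5*(1 + 60))*5 = 13 + (2*5*61)*5 = 13 + 610*5 = 13 + 3050 = 3063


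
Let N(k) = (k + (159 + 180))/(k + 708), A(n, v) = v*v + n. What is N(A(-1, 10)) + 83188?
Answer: 22377718/269 ≈ 83189.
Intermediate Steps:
A(n, v) = n + v**2 (A(n, v) = v**2 + n = n + v**2)
N(k) = (339 + k)/(708 + k) (N(k) = (k + 339)/(708 + k) = (339 + k)/(708 + k))
N(A(-1, 10)) + 83188 = (339 + (-1 + 10**2))/(708 + (-1 + 10**2)) + 83188 = (339 + (-1 + 100))/(708 + (-1 + 100)) + 83188 = (339 + 99)/(708 + 99) + 83188 = 438/807 + 83188 = (1/807)*438 + 83188 = 146/269 + 83188 = 22377718/269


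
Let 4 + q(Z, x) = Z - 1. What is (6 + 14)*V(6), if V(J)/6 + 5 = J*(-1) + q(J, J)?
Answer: -1200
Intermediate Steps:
q(Z, x) = -5 + Z (q(Z, x) = -4 + (Z - 1) = -4 + (-1 + Z) = -5 + Z)
V(J) = -60 (V(J) = -30 + 6*(J*(-1) + (-5 + J)) = -30 + 6*(-J + (-5 + J)) = -30 + 6*(-5) = -30 - 30 = -60)
(6 + 14)*V(6) = (6 + 14)*(-60) = 20*(-60) = -1200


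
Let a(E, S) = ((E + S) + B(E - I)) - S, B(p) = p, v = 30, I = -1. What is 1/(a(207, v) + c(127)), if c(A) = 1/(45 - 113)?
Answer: 68/28219 ≈ 0.0024097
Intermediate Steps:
c(A) = -1/68 (c(A) = 1/(-68) = -1/68)
a(E, S) = 1 + 2*E (a(E, S) = ((E + S) + (E - 1*(-1))) - S = ((E + S) + (E + 1)) - S = ((E + S) + (1 + E)) - S = (1 + S + 2*E) - S = 1 + 2*E)
1/(a(207, v) + c(127)) = 1/((1 + 2*207) - 1/68) = 1/((1 + 414) - 1/68) = 1/(415 - 1/68) = 1/(28219/68) = 68/28219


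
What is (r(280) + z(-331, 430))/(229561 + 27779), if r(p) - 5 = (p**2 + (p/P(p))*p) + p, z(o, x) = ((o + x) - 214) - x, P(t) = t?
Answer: 1307/4289 ≈ 0.30473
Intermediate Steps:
z(o, x) = -214 + o (z(o, x) = (-214 + o + x) - x = -214 + o)
r(p) = 5 + p**2 + 2*p (r(p) = 5 + ((p**2 + (p/p)*p) + p) = 5 + ((p**2 + 1*p) + p) = 5 + ((p**2 + p) + p) = 5 + ((p + p**2) + p) = 5 + (p**2 + 2*p) = 5 + p**2 + 2*p)
(r(280) + z(-331, 430))/(229561 + 27779) = ((5 + 280**2 + 2*280) + (-214 - 331))/(229561 + 27779) = ((5 + 78400 + 560) - 545)/257340 = (78965 - 545)*(1/257340) = 78420*(1/257340) = 1307/4289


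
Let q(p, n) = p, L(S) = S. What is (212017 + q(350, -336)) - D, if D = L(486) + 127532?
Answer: 84349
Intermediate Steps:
D = 128018 (D = 486 + 127532 = 128018)
(212017 + q(350, -336)) - D = (212017 + 350) - 1*128018 = 212367 - 128018 = 84349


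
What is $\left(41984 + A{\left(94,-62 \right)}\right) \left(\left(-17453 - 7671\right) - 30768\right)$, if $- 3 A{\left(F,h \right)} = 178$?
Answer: $- \frac{7029760408}{3} \approx -2.3433 \cdot 10^{9}$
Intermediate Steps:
$A{\left(F,h \right)} = - \frac{178}{3}$ ($A{\left(F,h \right)} = \left(- \frac{1}{3}\right) 178 = - \frac{178}{3}$)
$\left(41984 + A{\left(94,-62 \right)}\right) \left(\left(-17453 - 7671\right) - 30768\right) = \left(41984 - \frac{178}{3}\right) \left(\left(-17453 - 7671\right) - 30768\right) = \frac{125774 \left(-25124 - 30768\right)}{3} = \frac{125774}{3} \left(-55892\right) = - \frac{7029760408}{3}$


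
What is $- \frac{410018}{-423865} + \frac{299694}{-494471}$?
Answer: $\frac{75712213168}{209588950415} \approx 0.36124$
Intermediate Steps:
$- \frac{410018}{-423865} + \frac{299694}{-494471} = \left(-410018\right) \left(- \frac{1}{423865}\right) + 299694 \left(- \frac{1}{494471}\right) = \frac{410018}{423865} - \frac{299694}{494471} = \frac{75712213168}{209588950415}$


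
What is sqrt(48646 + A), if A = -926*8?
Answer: 3*sqrt(4582) ≈ 203.07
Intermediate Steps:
A = -7408
sqrt(48646 + A) = sqrt(48646 - 7408) = sqrt(41238) = 3*sqrt(4582)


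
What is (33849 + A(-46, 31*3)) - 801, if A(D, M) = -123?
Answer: 32925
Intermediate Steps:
(33849 + A(-46, 31*3)) - 801 = (33849 - 123) - 801 = 33726 - 801 = 32925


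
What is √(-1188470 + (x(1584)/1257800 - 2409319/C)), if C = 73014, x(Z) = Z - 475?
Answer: I*√25059693429347631968807502/4591850460 ≈ 1090.2*I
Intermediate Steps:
x(Z) = -475 + Z
√(-1188470 + (x(1584)/1257800 - 2409319/C)) = √(-1188470 + ((-475 + 1584)/1257800 - 2409319/73014)) = √(-1188470 + (1109*(1/1257800) - 2409319*1/73014)) = √(-1188470 + (1109/1257800 - 2409319/73014)) = √(-1188470 - 1515180232837/45918504600) = √(-54574280342194837/45918504600) = I*√25059693429347631968807502/4591850460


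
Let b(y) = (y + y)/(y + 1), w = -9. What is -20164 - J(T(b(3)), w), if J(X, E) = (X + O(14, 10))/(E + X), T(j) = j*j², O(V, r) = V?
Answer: -907241/45 ≈ -20161.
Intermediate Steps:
b(y) = 2*y/(1 + y) (b(y) = (2*y)/(1 + y) = 2*y/(1 + y))
T(j) = j³
J(X, E) = (14 + X)/(E + X) (J(X, E) = (X + 14)/(E + X) = (14 + X)/(E + X))
-20164 - J(T(b(3)), w) = -20164 - (14 + (2*3/(1 + 3))³)/(-9 + (2*3/(1 + 3))³) = -20164 - (14 + (2*3/4)³)/(-9 + (2*3/4)³) = -20164 - (14 + (2*3*(¼))³)/(-9 + (2*3*(¼))³) = -20164 - (14 + (3/2)³)/(-9 + (3/2)³) = -20164 - (14 + 27/8)/(-9 + 27/8) = -20164 - 139/((-45/8)*8) = -20164 - (-8)*139/(45*8) = -20164 - 1*(-139/45) = -20164 + 139/45 = -907241/45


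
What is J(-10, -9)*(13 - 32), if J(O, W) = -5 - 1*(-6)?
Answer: -19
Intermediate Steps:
J(O, W) = 1 (J(O, W) = -5 + 6 = 1)
J(-10, -9)*(13 - 32) = 1*(13 - 32) = 1*(-19) = -19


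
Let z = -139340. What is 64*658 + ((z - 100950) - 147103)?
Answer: -345281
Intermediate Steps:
64*658 + ((z - 100950) - 147103) = 64*658 + ((-139340 - 100950) - 147103) = 42112 + (-240290 - 147103) = 42112 - 387393 = -345281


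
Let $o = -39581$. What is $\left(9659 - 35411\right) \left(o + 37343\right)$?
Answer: $57632976$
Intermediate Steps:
$\left(9659 - 35411\right) \left(o + 37343\right) = \left(9659 - 35411\right) \left(-39581 + 37343\right) = \left(-25752\right) \left(-2238\right) = 57632976$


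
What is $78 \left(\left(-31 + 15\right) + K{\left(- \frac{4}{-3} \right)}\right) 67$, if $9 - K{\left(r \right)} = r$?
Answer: $-43550$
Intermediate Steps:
$K{\left(r \right)} = 9 - r$
$78 \left(\left(-31 + 15\right) + K{\left(- \frac{4}{-3} \right)}\right) 67 = 78 \left(\left(-31 + 15\right) + \left(9 - - \frac{4}{-3}\right)\right) 67 = 78 \left(-16 + \left(9 - \left(-4\right) \left(- \frac{1}{3}\right)\right)\right) 67 = 78 \left(-16 + \left(9 - \frac{4}{3}\right)\right) 67 = 78 \left(-16 + \frac{23}{3}\right) 67 = 78 \left(- \frac{25}{3}\right) 67 = \left(-650\right) 67 = -43550$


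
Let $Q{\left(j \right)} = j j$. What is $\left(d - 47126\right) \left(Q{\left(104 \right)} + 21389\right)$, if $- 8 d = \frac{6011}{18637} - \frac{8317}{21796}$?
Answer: $- \frac{4932040177700785815}{3249696416} \approx -1.5177 \cdot 10^{9}$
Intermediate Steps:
$Q{\left(j \right)} = j^{2}$
$d = \frac{23988173}{3249696416}$ ($d = - \frac{\frac{6011}{18637} - \frac{8317}{21796}}{8} = \left(- \frac{1}{8}\right) \left(- \frac{23988173}{406212052}\right) = \frac{23988173}{3249696416} \approx 0.0073817$)
$\left(d - 47126\right) \left(Q{\left(104 \right)} + 21389\right) = \left(\frac{23988173}{3249696416} - 47126\right) \left(104^{2} + 21389\right) = - \frac{153145169312243 \left(10816 + 21389\right)}{3249696416} = \left(- \frac{153145169312243}{3249696416}\right) 32205 = - \frac{4932040177700785815}{3249696416}$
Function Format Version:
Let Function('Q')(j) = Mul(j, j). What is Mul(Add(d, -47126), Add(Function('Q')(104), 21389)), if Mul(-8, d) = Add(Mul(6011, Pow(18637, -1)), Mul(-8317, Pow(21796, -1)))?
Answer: Rational(-4932040177700785815, 3249696416) ≈ -1.5177e+9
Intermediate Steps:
Function('Q')(j) = Pow(j, 2)
d = Rational(23988173, 3249696416) (d = Mul(Rational(-1, 8), Add(Mul(6011, Pow(18637, -1)), Mul(-8317, Pow(21796, -1)))) = Mul(Rational(-1, 8), Add(Mul(6011, Rational(1, 18637)), Mul(-8317, Rational(1, 21796)))) = Mul(Rational(-1, 8), Add(Rational(6011, 18637), Rational(-8317, 21796))) = Mul(Rational(-1, 8), Rational(-23988173, 406212052)) = Rational(23988173, 3249696416) ≈ 0.0073817)
Mul(Add(d, -47126), Add(Function('Q')(104), 21389)) = Mul(Add(Rational(23988173, 3249696416), -47126), Add(Pow(104, 2), 21389)) = Mul(Rational(-153145169312243, 3249696416), Add(10816, 21389)) = Mul(Rational(-153145169312243, 3249696416), 32205) = Rational(-4932040177700785815, 3249696416)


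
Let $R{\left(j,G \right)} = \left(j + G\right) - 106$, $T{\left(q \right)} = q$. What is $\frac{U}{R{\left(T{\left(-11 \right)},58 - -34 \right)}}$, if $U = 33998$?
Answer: $- \frac{33998}{25} \approx -1359.9$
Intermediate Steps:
$R{\left(j,G \right)} = -106 + G + j$ ($R{\left(j,G \right)} = \left(G + j\right) - 106 = -106 + G + j$)
$\frac{U}{R{\left(T{\left(-11 \right)},58 - -34 \right)}} = \frac{33998}{-106 + \left(58 - -34\right) - 11} = \frac{33998}{-106 + \left(58 + 34\right) - 11} = \frac{33998}{-106 + 92 - 11} = \frac{33998}{-25} = 33998 \left(- \frac{1}{25}\right) = - \frac{33998}{25}$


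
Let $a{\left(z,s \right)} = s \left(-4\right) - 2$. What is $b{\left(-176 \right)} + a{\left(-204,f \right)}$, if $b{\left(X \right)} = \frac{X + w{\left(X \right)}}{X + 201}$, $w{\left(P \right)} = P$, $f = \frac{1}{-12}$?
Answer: $- \frac{1181}{75} \approx -15.747$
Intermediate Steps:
$f = - \frac{1}{12} \approx -0.083333$
$a{\left(z,s \right)} = -2 - 4 s$ ($a{\left(z,s \right)} = - 4 s - 2 = -2 - 4 s$)
$b{\left(X \right)} = \frac{2 X}{201 + X}$ ($b{\left(X \right)} = \frac{X + X}{X + 201} = \frac{2 X}{201 + X}$)
$b{\left(-176 \right)} + a{\left(-204,f \right)} = 2 \left(-176\right) \frac{1}{201 - 176} - \frac{5}{3} = 2 \left(-176\right) \frac{1}{25} + \left(-2 + \frac{1}{3}\right) = 2 \left(-176\right) \frac{1}{25} - \frac{5}{3} = - \frac{352}{25} - \frac{5}{3} = - \frac{1181}{75}$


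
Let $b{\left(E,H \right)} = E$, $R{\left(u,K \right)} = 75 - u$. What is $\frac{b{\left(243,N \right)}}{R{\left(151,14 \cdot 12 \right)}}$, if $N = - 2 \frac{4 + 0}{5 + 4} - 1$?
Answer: $- \frac{243}{76} \approx -3.1974$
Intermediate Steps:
$N = - \frac{17}{9}$ ($N = - 2 \cdot \frac{4}{9} - 1 = - 2 \cdot 4 \cdot \frac{1}{9} - 1 = \left(-2\right) \frac{4}{9} - 1 = - \frac{8}{9} - 1 = - \frac{17}{9} \approx -1.8889$)
$\frac{b{\left(243,N \right)}}{R{\left(151,14 \cdot 12 \right)}} = \frac{243}{75 - 151} = \frac{243}{-76} = 243 \left(- \frac{1}{76}\right) = - \frac{243}{76}$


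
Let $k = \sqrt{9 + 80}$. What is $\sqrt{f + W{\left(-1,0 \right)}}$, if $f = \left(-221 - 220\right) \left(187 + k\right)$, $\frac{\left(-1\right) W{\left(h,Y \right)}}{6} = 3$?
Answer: $3 \sqrt{-9165 - 49 \sqrt{89}} \approx 294.36 i$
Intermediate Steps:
$W{\left(h,Y \right)} = -18$ ($W{\left(h,Y \right)} = \left(-6\right) 3 = -18$)
$k = \sqrt{89} \approx 9.434$
$f = -82467 - 441 \sqrt{89}$ ($f = \left(-221 - 220\right) \left(187 + \sqrt{89}\right) = - 441 \left(187 + \sqrt{89}\right) = -82467 - 441 \sqrt{89} \approx -86627.0$)
$\sqrt{f + W{\left(-1,0 \right)}} = \sqrt{\left(-82467 - 441 \sqrt{89}\right) - 18} = \sqrt{-82485 - 441 \sqrt{89}}$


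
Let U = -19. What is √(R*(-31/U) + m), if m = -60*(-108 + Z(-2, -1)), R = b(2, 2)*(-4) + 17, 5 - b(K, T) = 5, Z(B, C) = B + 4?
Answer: √2305973/19 ≈ 79.923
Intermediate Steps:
Z(B, C) = 4 + B
b(K, T) = 0 (b(K, T) = 5 - 1*5 = 5 - 5 = 0)
R = 17 (R = 0*(-4) + 17 = 0 + 17 = 17)
m = 6360 (m = -60*(-108 + (4 - 2)) = -60*(-108 + 2) = -60*(-106) = 6360)
√(R*(-31/U) + m) = √(17*(-31/(-19)) + 6360) = √(17*(-31*(-1/19)) + 6360) = √(17*(31/19) + 6360) = √(527/19 + 6360) = √(121367/19) = √2305973/19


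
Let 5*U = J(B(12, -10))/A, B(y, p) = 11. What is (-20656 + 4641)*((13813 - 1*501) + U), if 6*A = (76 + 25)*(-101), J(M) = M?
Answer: -2174768116282/10201 ≈ -2.1319e+8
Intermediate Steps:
A = -10201/6 (A = ((76 + 25)*(-101))/6 = (101*(-101))/6 = (⅙)*(-10201) = -10201/6 ≈ -1700.2)
U = -66/51005 (U = (11/(-10201/6))/5 = (11*(-6/10201))/5 = (⅕)*(-66/10201) = -66/51005 ≈ -0.0012940)
(-20656 + 4641)*((13813 - 1*501) + U) = (-20656 + 4641)*((13813 - 1*501) - 66/51005) = -16015*((13813 - 501) - 66/51005) = -16015*(13312 - 66/51005) = -16015*678978494/51005 = -2174768116282/10201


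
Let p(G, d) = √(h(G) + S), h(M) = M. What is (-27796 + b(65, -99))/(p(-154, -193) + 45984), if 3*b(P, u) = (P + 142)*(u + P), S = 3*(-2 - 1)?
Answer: -1386049728/2114528419 + 30142*I*√163/2114528419 ≈ -0.65549 + 0.00018199*I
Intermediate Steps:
S = -9 (S = 3*(-3) = -9)
p(G, d) = √(-9 + G) (p(G, d) = √(G - 9) = √(-9 + G))
b(P, u) = (142 + P)*(P + u)/3 (b(P, u) = ((P + 142)*(u + P))/3 = ((142 + P)*(P + u))/3 = (142 + P)*(P + u)/3)
(-27796 + b(65, -99))/(p(-154, -193) + 45984) = (-27796 + ((⅓)*65² + (142/3)*65 + (142/3)*(-99) + (⅓)*65*(-99)))/(√(-9 - 154) + 45984) = (-27796 + ((⅓)*4225 + 9230/3 - 4686 - 2145))/(√(-163) + 45984) = (-27796 + (4225/3 + 9230/3 - 4686 - 2145))/(I*√163 + 45984) = (-27796 - 2346)/(45984 + I*√163) = -30142/(45984 + I*√163)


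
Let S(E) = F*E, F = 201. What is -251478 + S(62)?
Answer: -239016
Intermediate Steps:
S(E) = 201*E
-251478 + S(62) = -251478 + 201*62 = -251478 + 12462 = -239016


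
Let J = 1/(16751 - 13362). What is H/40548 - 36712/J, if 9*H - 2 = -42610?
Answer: -11350933252196/91233 ≈ -1.2442e+8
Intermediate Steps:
J = 1/3389 ≈ 0.00029507
H = -42608/9 (H = 2/9 + (⅑)*(-42610) = 2/9 - 42610/9 = -42608/9 ≈ -4734.2)
H/40548 - 36712/J = -42608/9/40548 - 36712/1/3389 = -42608/9*1/40548 - 36712*3389 = -10652/91233 - 124416968 = -11350933252196/91233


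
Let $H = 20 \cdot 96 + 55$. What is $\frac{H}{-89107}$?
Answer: $- \frac{1975}{89107} \approx -0.022164$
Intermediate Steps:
$H = 1975$ ($H = 1920 + 55 = 1975$)
$\frac{H}{-89107} = \frac{1975}{-89107} = 1975 \left(- \frac{1}{89107}\right) = - \frac{1975}{89107}$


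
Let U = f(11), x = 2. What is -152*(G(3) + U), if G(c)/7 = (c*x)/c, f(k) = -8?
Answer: -912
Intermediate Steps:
U = -8
G(c) = 14 (G(c) = 7*((c*2)/c) = 7*((2*c)/c) = 7*2 = 14)
-152*(G(3) + U) = -152*(14 - 8) = -152*6 = -912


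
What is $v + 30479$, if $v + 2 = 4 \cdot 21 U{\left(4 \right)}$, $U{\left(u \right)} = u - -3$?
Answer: $31065$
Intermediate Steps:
$U{\left(u \right)} = 3 + u$ ($U{\left(u \right)} = u + 3 = 3 + u$)
$v = 586$ ($v = -2 + 4 \cdot 21 \left(3 + 4\right) = -2 + 84 \cdot 7 = -2 + 588 = 586$)
$v + 30479 = 586 + 30479 = 31065$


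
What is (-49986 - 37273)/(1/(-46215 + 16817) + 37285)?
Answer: -2565240082/1096104429 ≈ -2.3403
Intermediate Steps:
(-49986 - 37273)/(1/(-46215 + 16817) + 37285) = -87259/(1/(-29398) + 37285) = -87259/(-1/29398 + 37285) = -87259/1096104429/29398 = -87259*29398/1096104429 = -2565240082/1096104429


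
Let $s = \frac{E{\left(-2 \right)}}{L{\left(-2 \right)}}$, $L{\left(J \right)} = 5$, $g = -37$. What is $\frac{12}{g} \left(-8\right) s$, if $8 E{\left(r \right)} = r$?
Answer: $- \frac{24}{185} \approx -0.12973$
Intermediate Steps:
$E{\left(r \right)} = \frac{r}{8}$
$s = - \frac{1}{20}$ ($s = \frac{\frac{1}{8} \left(-2\right)}{5} = \left(- \frac{1}{4}\right) \frac{1}{5} = - \frac{1}{20} \approx -0.05$)
$\frac{12}{g} \left(-8\right) s = \frac{12}{-37} \left(-8\right) \left(- \frac{1}{20}\right) = 12 \left(- \frac{1}{37}\right) \left(-8\right) \left(- \frac{1}{20}\right) = \left(- \frac{12}{37}\right) \left(-8\right) \left(- \frac{1}{20}\right) = \frac{96}{37} \left(- \frac{1}{20}\right) = - \frac{24}{185}$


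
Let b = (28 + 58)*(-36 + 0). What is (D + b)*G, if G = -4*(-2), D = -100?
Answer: -25568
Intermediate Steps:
G = 8
b = -3096 (b = 86*(-36) = -3096)
(D + b)*G = (-100 - 3096)*8 = -3196*8 = -25568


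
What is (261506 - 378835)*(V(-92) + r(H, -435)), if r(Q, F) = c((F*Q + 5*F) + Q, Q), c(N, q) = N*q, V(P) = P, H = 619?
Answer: 19668833044739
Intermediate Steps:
r(Q, F) = Q*(Q + 5*F + F*Q) (r(Q, F) = ((F*Q + 5*F) + Q)*Q = ((5*F + F*Q) + Q)*Q = (Q + 5*F + F*Q)*Q = Q*(Q + 5*F + F*Q))
(261506 - 378835)*(V(-92) + r(H, -435)) = (261506 - 378835)*(-92 + 619*(619 + 5*(-435) - 435*619)) = -117329*(-92 + 619*(619 - 2175 - 269265)) = -117329*(-92 + 619*(-270821)) = -117329*(-92 - 167638199) = -117329*(-167638291) = 19668833044739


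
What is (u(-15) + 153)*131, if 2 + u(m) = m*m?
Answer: 49256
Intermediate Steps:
u(m) = -2 + m² (u(m) = -2 + m*m = -2 + m²)
(u(-15) + 153)*131 = ((-2 + (-15)²) + 153)*131 = ((-2 + 225) + 153)*131 = (223 + 153)*131 = 376*131 = 49256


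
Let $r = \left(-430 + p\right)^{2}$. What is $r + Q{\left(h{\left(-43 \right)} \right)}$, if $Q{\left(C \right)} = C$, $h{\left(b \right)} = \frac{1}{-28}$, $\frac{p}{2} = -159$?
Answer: $\frac{15666111}{28} \approx 5.595 \cdot 10^{5}$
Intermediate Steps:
$p = -318$ ($p = 2 \left(-159\right) = -318$)
$h{\left(b \right)} = - \frac{1}{28}$
$r = 559504$ ($r = \left(-430 - 318\right)^{2} = \left(-748\right)^{2} = 559504$)
$r + Q{\left(h{\left(-43 \right)} \right)} = 559504 - \frac{1}{28} = \frac{15666111}{28}$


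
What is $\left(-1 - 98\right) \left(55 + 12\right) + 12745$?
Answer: $6112$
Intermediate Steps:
$\left(-1 - 98\right) \left(55 + 12\right) + 12745 = \left(-99\right) 67 + 12745 = -6633 + 12745 = 6112$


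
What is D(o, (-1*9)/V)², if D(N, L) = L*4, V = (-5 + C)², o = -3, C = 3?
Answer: 81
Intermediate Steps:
V = 4 (V = (-5 + 3)² = (-2)² = 4)
D(N, L) = 4*L
D(o, (-1*9)/V)² = (4*(-1*9/4))² = (4*(-9*¼))² = (4*(-9/4))² = (-9)² = 81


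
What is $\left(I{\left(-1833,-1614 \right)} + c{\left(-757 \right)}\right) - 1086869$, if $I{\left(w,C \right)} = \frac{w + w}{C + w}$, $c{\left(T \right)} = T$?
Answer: $- \frac{1249681052}{1149} \approx -1.0876 \cdot 10^{6}$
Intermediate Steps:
$I{\left(w,C \right)} = \frac{2 w}{C + w}$
$\left(I{\left(-1833,-1614 \right)} + c{\left(-757 \right)}\right) - 1086869 = \left(2 \left(-1833\right) \frac{1}{-1614 - 1833} - 757\right) - 1086869 = \left(2 \left(-1833\right) \frac{1}{-3447} - 757\right) - 1086869 = \left(2 \left(-1833\right) \left(- \frac{1}{3447}\right) - 757\right) - 1086869 = \left(\frac{1222}{1149} - 757\right) - 1086869 = - \frac{868571}{1149} - 1086869 = - \frac{1249681052}{1149}$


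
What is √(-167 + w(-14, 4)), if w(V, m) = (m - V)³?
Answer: √5665 ≈ 75.266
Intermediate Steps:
√(-167 + w(-14, 4)) = √(-167 - (-14 - 1*4)³) = √(-167 - (-14 - 4)³) = √(-167 - 1*(-18)³) = √(-167 - 1*(-5832)) = √(-167 + 5832) = √5665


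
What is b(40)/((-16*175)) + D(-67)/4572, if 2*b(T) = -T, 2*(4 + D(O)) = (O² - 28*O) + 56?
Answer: 226741/320040 ≈ 0.70848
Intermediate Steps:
D(O) = 24 + O²/2 - 14*O (D(O) = -4 + ((O² - 28*O) + 56)/2 = -4 + (56 + O² - 28*O)/2 = -4 + (28 + O²/2 - 14*O) = 24 + O²/2 - 14*O)
b(T) = -T/2 (b(T) = (-T)/2 = -T/2)
b(40)/((-16*175)) + D(-67)/4572 = (-½*40)/((-16*175)) + (24 + (½)*(-67)² - 14*(-67))/4572 = -20/(-2800) + (24 + (½)*4489 + 938)*(1/4572) = -20*(-1/2800) + (24 + 4489/2 + 938)*(1/4572) = 1/140 + (6413/2)*(1/4572) = 1/140 + 6413/9144 = 226741/320040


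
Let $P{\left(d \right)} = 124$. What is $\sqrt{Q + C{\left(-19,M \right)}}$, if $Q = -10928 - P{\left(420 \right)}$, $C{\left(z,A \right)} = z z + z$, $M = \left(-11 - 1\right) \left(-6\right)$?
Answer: $3 i \sqrt{1190} \approx 103.49 i$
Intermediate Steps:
$M = 72$ ($M = \left(-12\right) \left(-6\right) = 72$)
$C{\left(z,A \right)} = z + z^{2}$ ($C{\left(z,A \right)} = z^{2} + z = z + z^{2}$)
$Q = -11052$ ($Q = -10928 - 124 = -11052$)
$\sqrt{Q + C{\left(-19,M \right)}} = \sqrt{-11052 - 19 \left(1 - 19\right)} = \sqrt{-11052 - -342} = \sqrt{-11052 + 342} = \sqrt{-10710} = 3 i \sqrt{1190}$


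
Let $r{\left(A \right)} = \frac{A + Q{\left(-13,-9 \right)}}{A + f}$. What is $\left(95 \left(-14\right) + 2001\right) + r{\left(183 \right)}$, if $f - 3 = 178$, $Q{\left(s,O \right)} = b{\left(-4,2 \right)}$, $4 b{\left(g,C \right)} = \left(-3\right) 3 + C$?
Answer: $\frac{977701}{1456} \approx 671.5$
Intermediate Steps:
$b{\left(g,C \right)} = - \frac{9}{4} + \frac{C}{4}$ ($b{\left(g,C \right)} = \frac{\left(-3\right) 3 + C}{4} = \frac{-9 + C}{4} = - \frac{9}{4} + \frac{C}{4}$)
$Q{\left(s,O \right)} = - \frac{7}{4}$ ($Q{\left(s,O \right)} = - \frac{9}{4} + \frac{1}{4} \cdot 2 = - \frac{9}{4} + \frac{1}{2} = - \frac{7}{4}$)
$f = 181$ ($f = 3 + 178 = 181$)
$r{\left(A \right)} = \frac{- \frac{7}{4} + A}{181 + A}$ ($r{\left(A \right)} = \frac{A - \frac{7}{4}}{A + 181} = \frac{- \frac{7}{4} + A}{181 + A}$)
$\left(95 \left(-14\right) + 2001\right) + r{\left(183 \right)} = \left(95 \left(-14\right) + 2001\right) + \frac{- \frac{7}{4} + 183}{181 + 183} = \left(-1330 + 2001\right) + \frac{1}{364} \cdot \frac{725}{4} = 671 + \frac{1}{364} \cdot \frac{725}{4} = 671 + \frac{725}{1456} = \frac{977701}{1456}$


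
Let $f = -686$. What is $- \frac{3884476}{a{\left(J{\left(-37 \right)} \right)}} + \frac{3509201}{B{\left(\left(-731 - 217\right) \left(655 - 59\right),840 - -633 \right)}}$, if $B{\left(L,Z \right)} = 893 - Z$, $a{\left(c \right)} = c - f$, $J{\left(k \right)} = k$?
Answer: $- \frac{4530467529}{376420} \approx -12036.0$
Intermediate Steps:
$a{\left(c \right)} = 686 + c$ ($a{\left(c \right)} = c - -686 = c + 686 = 686 + c$)
$- \frac{3884476}{a{\left(J{\left(-37 \right)} \right)}} + \frac{3509201}{B{\left(\left(-731 - 217\right) \left(655 - 59\right),840 - -633 \right)}} = - \frac{3884476}{686 - 37} + \frac{3509201}{893 - \left(840 - -633\right)} = - \frac{3884476}{649} + \frac{3509201}{893 - \left(840 + 633\right)} = \left(-3884476\right) \frac{1}{649} + \frac{3509201}{893 - 1473} = - \frac{3884476}{649} + \frac{3509201}{893 - 1473} = - \frac{3884476}{649} + \frac{3509201}{-580} = - \frac{3884476}{649} + 3509201 \left(- \frac{1}{580}\right) = - \frac{3884476}{649} - \frac{3509201}{580} = - \frac{4530467529}{376420}$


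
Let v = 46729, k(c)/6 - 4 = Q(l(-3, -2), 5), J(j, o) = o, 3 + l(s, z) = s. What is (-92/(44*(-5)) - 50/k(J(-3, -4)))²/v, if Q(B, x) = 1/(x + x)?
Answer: 119268241/2138563199025 ≈ 5.5770e-5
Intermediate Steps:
l(s, z) = -3 + s
Q(B, x) = 1/(2*x)
k(c) = 123/5 (k(c) = 24 + 6*((½)/5) = 24 + 6*((½)*(⅕)) = 24 + 6*(⅒) = 24 + ⅗ = 123/5)
(-92/(44*(-5)) - 50/k(J(-3, -4)))²/v = (-92/(44*(-5)) - 50/123/5)²/46729 = (-92/(-220) - 50*5/123)²*(1/46729) = (-92*(-1/220) - 250/123)²*(1/46729) = (23/55 - 250/123)²*(1/46729) = (-10921/6765)²*(1/46729) = (119268241/45765225)*(1/46729) = 119268241/2138563199025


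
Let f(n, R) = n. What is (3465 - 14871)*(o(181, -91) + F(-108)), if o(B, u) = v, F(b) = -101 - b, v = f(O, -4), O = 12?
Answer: -216714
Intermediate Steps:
v = 12
o(B, u) = 12
(3465 - 14871)*(o(181, -91) + F(-108)) = (3465 - 14871)*(12 + (-101 - 1*(-108))) = -11406*(12 + (-101 + 108)) = -11406*(12 + 7) = -11406*19 = -216714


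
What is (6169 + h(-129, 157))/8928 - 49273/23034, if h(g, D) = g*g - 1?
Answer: 4748509/11424864 ≈ 0.41563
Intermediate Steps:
h(g, D) = -1 + g**2 (h(g, D) = g**2 - 1 = -1 + g**2)
(6169 + h(-129, 157))/8928 - 49273/23034 = (6169 + (-1 + (-129)**2))/8928 - 49273/23034 = (6169 + (-1 + 16641))*(1/8928) - 49273*1/23034 = (6169 + 16640)*(1/8928) - 49273/23034 = 22809*(1/8928) - 49273/23034 = 7603/2976 - 49273/23034 = 4748509/11424864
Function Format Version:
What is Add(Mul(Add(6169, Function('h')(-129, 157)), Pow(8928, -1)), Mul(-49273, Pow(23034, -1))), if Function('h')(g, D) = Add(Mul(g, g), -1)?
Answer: Rational(4748509, 11424864) ≈ 0.41563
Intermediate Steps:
Function('h')(g, D) = Add(-1, Pow(g, 2)) (Function('h')(g, D) = Add(Pow(g, 2), -1) = Add(-1, Pow(g, 2)))
Add(Mul(Add(6169, Function('h')(-129, 157)), Pow(8928, -1)), Mul(-49273, Pow(23034, -1))) = Add(Mul(Add(6169, Add(-1, Pow(-129, 2))), Pow(8928, -1)), Mul(-49273, Pow(23034, -1))) = Add(Mul(Add(6169, Add(-1, 16641)), Rational(1, 8928)), Mul(-49273, Rational(1, 23034))) = Add(Mul(Add(6169, 16640), Rational(1, 8928)), Rational(-49273, 23034)) = Add(Mul(22809, Rational(1, 8928)), Rational(-49273, 23034)) = Add(Rational(7603, 2976), Rational(-49273, 23034)) = Rational(4748509, 11424864)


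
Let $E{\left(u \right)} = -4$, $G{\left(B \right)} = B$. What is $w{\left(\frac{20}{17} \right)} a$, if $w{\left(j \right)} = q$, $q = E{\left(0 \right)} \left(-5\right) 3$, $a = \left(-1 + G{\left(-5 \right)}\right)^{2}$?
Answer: $2160$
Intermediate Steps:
$a = 36$ ($a = \left(-1 - 5\right)^{2} = \left(-6\right)^{2} = 36$)
$q = 60$ ($q = \left(-4\right) \left(-5\right) 3 = 20 \cdot 3 = 60$)
$w{\left(j \right)} = 60$
$w{\left(\frac{20}{17} \right)} a = 60 \cdot 36 = 2160$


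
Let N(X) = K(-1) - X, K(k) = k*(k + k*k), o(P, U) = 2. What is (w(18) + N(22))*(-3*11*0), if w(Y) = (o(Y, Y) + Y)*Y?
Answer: 0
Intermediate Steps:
K(k) = k*(k + k²)
N(X) = -X (N(X) = (-1)²*(1 - 1) - X = 1*0 - X = 0 - X = -X)
w(Y) = Y*(2 + Y) (w(Y) = (2 + Y)*Y = Y*(2 + Y))
(w(18) + N(22))*(-3*11*0) = (18*(2 + 18) - 1*22)*(-3*11*0) = (18*20 - 22)*(-33*0) = (360 - 22)*0 = 338*0 = 0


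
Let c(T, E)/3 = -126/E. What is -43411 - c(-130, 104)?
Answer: -2257183/52 ≈ -43407.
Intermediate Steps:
c(T, E) = -378/E (c(T, E) = 3*(-126/E) = -378/E)
-43411 - c(-130, 104) = -43411 - (-378)/104 = -43411 - 1*(-189/52) = -43411 + 189/52 = -2257183/52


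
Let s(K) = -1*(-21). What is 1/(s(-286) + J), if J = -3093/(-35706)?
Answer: 11902/250973 ≈ 0.047423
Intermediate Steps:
J = 1031/11902 (J = -3093*(-1/35706) = 1031/11902 ≈ 0.086624)
s(K) = 21
1/(s(-286) + J) = 1/(21 + 1031/11902) = 1/(250973/11902) = 11902/250973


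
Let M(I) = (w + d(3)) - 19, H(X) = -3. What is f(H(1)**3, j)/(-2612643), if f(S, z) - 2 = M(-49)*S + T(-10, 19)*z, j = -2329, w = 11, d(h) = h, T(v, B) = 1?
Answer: 2192/2612643 ≈ 0.00083900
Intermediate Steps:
M(I) = -5 (M(I) = (11 + 3) - 19 = 14 - 19 = -5)
f(S, z) = 2 + z - 5*S (f(S, z) = 2 + (-5*S + 1*z) = 2 + (-5*S + z) = 2 + (z - 5*S) = 2 + z - 5*S)
f(H(1)**3, j)/(-2612643) = (2 - 2329 - 5*(-3)**3)/(-2612643) = (2 - 2329 - 5*(-27))*(-1/2612643) = (2 - 2329 + 135)*(-1/2612643) = -2192*(-1/2612643) = 2192/2612643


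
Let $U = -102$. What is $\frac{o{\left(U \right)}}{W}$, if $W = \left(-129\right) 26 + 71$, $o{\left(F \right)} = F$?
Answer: $\frac{102}{3283} \approx 0.031069$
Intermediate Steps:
$W = -3283$ ($W = -3354 + 71 = -3283$)
$\frac{o{\left(U \right)}}{W} = - \frac{102}{-3283} = \left(-102\right) \left(- \frac{1}{3283}\right) = \frac{102}{3283}$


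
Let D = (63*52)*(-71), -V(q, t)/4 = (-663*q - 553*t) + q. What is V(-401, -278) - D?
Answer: -1444188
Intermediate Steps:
V(q, t) = 2212*t + 2648*q (V(q, t) = -4*((-663*q - 553*t) + q) = -4*(-662*q - 553*t) = 2212*t + 2648*q)
D = -232596 (D = 3276*(-71) = -232596)
V(-401, -278) - D = (2212*(-278) + 2648*(-401)) - 1*(-232596) = (-614936 - 1061848) + 232596 = -1676784 + 232596 = -1444188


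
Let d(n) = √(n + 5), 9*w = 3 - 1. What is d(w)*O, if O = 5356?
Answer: 5356*√47/3 ≈ 12240.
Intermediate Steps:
w = 2/9 (w = (3 - 1)/9 = (⅑)*2 = 2/9 ≈ 0.22222)
d(n) = √(5 + n)
d(w)*O = √(5 + 2/9)*5356 = √(47/9)*5356 = (√47/3)*5356 = 5356*√47/3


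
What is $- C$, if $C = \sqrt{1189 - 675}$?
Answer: $- \sqrt{514} \approx -22.672$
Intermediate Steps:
$C = \sqrt{514} \approx 22.672$
$- C = - \sqrt{514}$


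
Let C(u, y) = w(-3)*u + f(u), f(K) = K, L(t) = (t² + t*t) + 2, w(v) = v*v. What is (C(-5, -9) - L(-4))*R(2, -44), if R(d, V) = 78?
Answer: -6552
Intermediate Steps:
w(v) = v²
L(t) = 2 + 2*t² (L(t) = (t² + t²) + 2 = 2*t² + 2 = 2 + 2*t²)
C(u, y) = 10*u (C(u, y) = (-3)²*u + u = 9*u + u = 10*u)
(C(-5, -9) - L(-4))*R(2, -44) = (10*(-5) - (2 + 2*(-4)²))*78 = (-50 - (2 + 2*16))*78 = (-50 - (2 + 32))*78 = (-50 - 1*34)*78 = (-50 - 34)*78 = -84*78 = -6552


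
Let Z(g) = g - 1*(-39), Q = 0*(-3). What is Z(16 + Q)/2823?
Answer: 55/2823 ≈ 0.019483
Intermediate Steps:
Q = 0
Z(g) = 39 + g (Z(g) = g + 39 = 39 + g)
Z(16 + Q)/2823 = (39 + (16 + 0))/2823 = (39 + 16)*(1/2823) = 55*(1/2823) = 55/2823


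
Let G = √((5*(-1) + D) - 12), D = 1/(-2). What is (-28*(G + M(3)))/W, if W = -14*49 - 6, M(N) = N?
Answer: 21/173 + 7*I*√70/346 ≈ 0.12139 + 0.16927*I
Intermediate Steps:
D = -½ ≈ -0.50000
G = I*√70/2 (G = √((5*(-1) - ½) - 12) = √((-5 - ½) - 12) = √(-11/2 - 12) = √(-35/2) = I*√70/2 ≈ 4.1833*I)
W = -692 (W = -686 - 6 = -692)
(-28*(G + M(3)))/W = -28*(I*√70/2 + 3)/(-692) = -28*(3 + I*√70/2)*(-1/692) = (-84 - 14*I*√70)*(-1/692) = 21/173 + 7*I*√70/346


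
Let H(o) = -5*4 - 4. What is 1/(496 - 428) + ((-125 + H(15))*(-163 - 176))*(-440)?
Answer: -1511289119/68 ≈ -2.2225e+7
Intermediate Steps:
H(o) = -24 (H(o) = -20 - 4 = -24)
1/(496 - 428) + ((-125 + H(15))*(-163 - 176))*(-440) = 1/(496 - 428) + ((-125 - 24)*(-163 - 176))*(-440) = 1/68 - 149*(-339)*(-440) = 1/68 + 50511*(-440) = 1/68 - 22224840 = -1511289119/68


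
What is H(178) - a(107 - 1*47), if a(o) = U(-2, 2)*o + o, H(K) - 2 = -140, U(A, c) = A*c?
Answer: 42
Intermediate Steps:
H(K) = -138 (H(K) = 2 - 140 = -138)
a(o) = -3*o (a(o) = (-2*2)*o + o = -4*o + o = -3*o)
H(178) - a(107 - 1*47) = -138 - (-3)*(107 - 1*47) = -138 - (-3)*(107 - 47) = -138 - (-3)*60 = -138 - 1*(-180) = -138 + 180 = 42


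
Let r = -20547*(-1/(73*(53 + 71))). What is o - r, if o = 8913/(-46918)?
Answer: -522352311/212350868 ≈ -2.4599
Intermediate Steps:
o = -8913/46918 (o = 8913*(-1/46918) = -8913/46918 ≈ -0.18997)
r = 20547/9052 (r = -20547/((-73*124)) = -20547/(-9052) = -20547*(-1/9052) = 20547/9052 ≈ 2.2699)
o - r = -8913/46918 - 1*20547/9052 = -8913/46918 - 20547/9052 = -522352311/212350868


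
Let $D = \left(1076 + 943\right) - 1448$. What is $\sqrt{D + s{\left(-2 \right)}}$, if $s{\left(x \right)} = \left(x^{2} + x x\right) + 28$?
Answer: $\sqrt{607} \approx 24.637$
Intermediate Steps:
$s{\left(x \right)} = 28 + 2 x^{2}$ ($s{\left(x \right)} = \left(x^{2} + x^{2}\right) + 28 = 2 x^{2} + 28 = 28 + 2 x^{2}$)
$D = 571$ ($D = 2019 - 1448 = 571$)
$\sqrt{D + s{\left(-2 \right)}} = \sqrt{571 + \left(28 + 2 \left(-2\right)^{2}\right)} = \sqrt{571 + \left(28 + 2 \cdot 4\right)} = \sqrt{571 + \left(28 + 8\right)} = \sqrt{571 + 36} = \sqrt{607}$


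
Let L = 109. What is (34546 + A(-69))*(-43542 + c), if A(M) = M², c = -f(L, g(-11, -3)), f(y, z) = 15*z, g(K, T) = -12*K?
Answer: -1789333254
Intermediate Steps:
c = -1980 (c = -15*(-12*(-11)) = -15*132 = -1*1980 = -1980)
(34546 + A(-69))*(-43542 + c) = (34546 + (-69)²)*(-43542 - 1980) = (34546 + 4761)*(-45522) = 39307*(-45522) = -1789333254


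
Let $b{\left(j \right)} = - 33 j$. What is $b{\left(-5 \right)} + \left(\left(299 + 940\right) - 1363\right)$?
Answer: $41$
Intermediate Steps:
$b{\left(-5 \right)} + \left(\left(299 + 940\right) - 1363\right) = \left(-33\right) \left(-5\right) + \left(\left(299 + 940\right) - 1363\right) = 165 + \left(1239 - 1363\right) = 165 - 124 = 41$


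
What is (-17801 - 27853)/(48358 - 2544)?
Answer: -22827/22907 ≈ -0.99651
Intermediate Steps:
(-17801 - 27853)/(48358 - 2544) = -45654/45814 = -45654*1/45814 = -22827/22907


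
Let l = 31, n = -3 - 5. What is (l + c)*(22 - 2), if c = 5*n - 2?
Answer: -220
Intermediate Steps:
n = -8
c = -42 (c = 5*(-8) - 2 = -40 - 2 = -42)
(l + c)*(22 - 2) = (31 - 42)*(22 - 2) = -11*20 = -220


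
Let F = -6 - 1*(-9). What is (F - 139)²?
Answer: 18496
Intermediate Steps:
F = 3 (F = -6 + 9 = 3)
(F - 139)² = (3 - 139)² = (-136)² = 18496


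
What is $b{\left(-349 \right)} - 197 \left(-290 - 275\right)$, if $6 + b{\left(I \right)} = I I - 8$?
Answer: $233092$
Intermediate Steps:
$b{\left(I \right)} = -14 + I^{2}$ ($b{\left(I \right)} = -6 + \left(I I - 8\right) = -6 + \left(I^{2} - 8\right) = -6 + \left(-8 + I^{2}\right) = -14 + I^{2}$)
$b{\left(-349 \right)} - 197 \left(-290 - 275\right) = \left(-14 + \left(-349\right)^{2}\right) - 197 \left(-290 - 275\right) = \left(-14 + 121801\right) - -111305 = 121787 + 111305 = 233092$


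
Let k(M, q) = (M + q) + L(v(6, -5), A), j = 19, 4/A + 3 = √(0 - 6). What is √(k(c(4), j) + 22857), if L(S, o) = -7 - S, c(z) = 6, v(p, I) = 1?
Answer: √22874 ≈ 151.24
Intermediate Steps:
A = 4/(-3 + I*√6) (A = 4/(-3 + √(0 - 6)) = 4/(-3 + √(-6)) = 4/(-3 + I*√6) ≈ -0.8 - 0.6532*I)
k(M, q) = -8 + M + q (k(M, q) = (M + q) + (-7 - 1*1) = (M + q) + (-7 - 1) = (M + q) - 8 = -8 + M + q)
√(k(c(4), j) + 22857) = √((-8 + 6 + 19) + 22857) = √(17 + 22857) = √22874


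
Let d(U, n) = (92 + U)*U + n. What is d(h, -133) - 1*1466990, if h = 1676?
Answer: 1496045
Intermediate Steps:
d(U, n) = n + U*(92 + U) (d(U, n) = U*(92 + U) + n = n + U*(92 + U))
d(h, -133) - 1*1466990 = (-133 + 1676**2 + 92*1676) - 1*1466990 = (-133 + 2808976 + 154192) - 1466990 = 2963035 - 1466990 = 1496045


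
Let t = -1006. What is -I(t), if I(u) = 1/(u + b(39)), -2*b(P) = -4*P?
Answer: 1/928 ≈ 0.0010776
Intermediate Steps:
b(P) = 2*P (b(P) = -(-2)*P = 2*P)
I(u) = 1/(78 + u) (I(u) = 1/(u + 2*39) = 1/(u + 78) = 1/(78 + u))
-I(t) = -1/(78 - 1006) = -1/(-928) = -1*(-1/928) = 1/928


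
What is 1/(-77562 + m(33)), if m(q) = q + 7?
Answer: -1/77522 ≈ -1.2900e-5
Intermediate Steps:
m(q) = 7 + q
1/(-77562 + m(33)) = 1/(-77562 + (7 + 33)) = 1/(-77562 + 40) = 1/(-77522) = -1/77522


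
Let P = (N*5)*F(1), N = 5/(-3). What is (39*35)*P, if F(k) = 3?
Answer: -34125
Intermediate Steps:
N = -5/3 (N = 5*(-⅓) = -5/3 ≈ -1.6667)
P = -25 (P = -5/3*5*3 = -25/3*3 = -25)
(39*35)*P = (39*35)*(-25) = 1365*(-25) = -34125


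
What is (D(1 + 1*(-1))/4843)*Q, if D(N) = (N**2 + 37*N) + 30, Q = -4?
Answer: -120/4843 ≈ -0.024778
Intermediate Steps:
D(N) = 30 + N**2 + 37*N
(D(1 + 1*(-1))/4843)*Q = ((30 + (1 + 1*(-1))**2 + 37*(1 + 1*(-1)))/4843)*(-4) = ((30 + (1 - 1)**2 + 37*(1 - 1))*(1/4843))*(-4) = ((30 + 0**2 + 37*0)*(1/4843))*(-4) = ((30 + 0 + 0)*(1/4843))*(-4) = (30*(1/4843))*(-4) = (30/4843)*(-4) = -120/4843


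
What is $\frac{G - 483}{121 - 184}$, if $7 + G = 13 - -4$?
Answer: $\frac{473}{63} \approx 7.5079$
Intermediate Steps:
$G = 10$ ($G = -7 + \left(13 - -4\right) = -7 + \left(13 + 4\right) = -7 + 17 = 10$)
$\frac{G - 483}{121 - 184} = \frac{10 - 483}{121 - 184} = \frac{10 - 483}{-63} = \left(- \frac{1}{63}\right) \left(-473\right) = \frac{473}{63}$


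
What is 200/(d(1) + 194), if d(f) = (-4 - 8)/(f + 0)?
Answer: 100/91 ≈ 1.0989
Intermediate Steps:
d(f) = -12/f
200/(d(1) + 194) = 200/(-12/1 + 194) = 200/(-12*1 + 194) = 200/(-12 + 194) = 200/182 = (1/182)*200 = 100/91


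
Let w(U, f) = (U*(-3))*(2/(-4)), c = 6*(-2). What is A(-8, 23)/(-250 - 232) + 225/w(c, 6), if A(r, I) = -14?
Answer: -6011/482 ≈ -12.471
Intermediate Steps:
c = -12
w(U, f) = 3*U/2 (w(U, f) = (-3*U)*(2*(-1/4)) = -3*U*(-1/2) = 3*U/2)
A(-8, 23)/(-250 - 232) + 225/w(c, 6) = -14/(-250 - 232) + 225/(((3/2)*(-12))) = -14/(-482) + 225/(-18) = -14*(-1/482) + 225*(-1/18) = 7/241 - 25/2 = -6011/482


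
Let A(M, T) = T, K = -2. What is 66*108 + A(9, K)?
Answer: 7126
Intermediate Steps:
66*108 + A(9, K) = 66*108 - 2 = 7128 - 2 = 7126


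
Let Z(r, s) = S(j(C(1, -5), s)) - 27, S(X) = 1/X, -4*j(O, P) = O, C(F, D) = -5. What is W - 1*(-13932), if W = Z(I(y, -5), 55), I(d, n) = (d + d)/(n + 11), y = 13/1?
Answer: 69529/5 ≈ 13906.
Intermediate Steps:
y = 13 (y = 13*1 = 13)
j(O, P) = -O/4
I(d, n) = 2*d/(11 + n) (I(d, n) = (2*d)/(11 + n) = 2*d/(11 + n))
Z(r, s) = -131/5 (Z(r, s) = 1/(-¼*(-5)) - 27 = 1/(5/4) - 27 = ⅘ - 27 = -131/5)
W = -131/5 ≈ -26.200
W - 1*(-13932) = -131/5 - 1*(-13932) = -131/5 + 13932 = 69529/5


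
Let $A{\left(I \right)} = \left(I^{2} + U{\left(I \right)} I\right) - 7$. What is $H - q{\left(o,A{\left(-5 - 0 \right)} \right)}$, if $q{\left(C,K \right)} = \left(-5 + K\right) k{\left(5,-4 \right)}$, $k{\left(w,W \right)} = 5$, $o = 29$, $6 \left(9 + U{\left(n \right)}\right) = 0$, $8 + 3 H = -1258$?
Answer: $-712$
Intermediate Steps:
$H = -422$ ($H = - \frac{8}{3} + \frac{1}{3} \left(-1258\right) = - \frac{8}{3} - \frac{1258}{3} = -422$)
$U{\left(n \right)} = -9$ ($U{\left(n \right)} = -9 + \frac{1}{6} \cdot 0 = -9 + 0 = -9$)
$A{\left(I \right)} = -7 + I^{2} - 9 I$ ($A{\left(I \right)} = \left(I^{2} - 9 I\right) - 7 = -7 + I^{2} - 9 I$)
$q{\left(C,K \right)} = -25 + 5 K$ ($q{\left(C,K \right)} = \left(-5 + K\right) 5 = -25 + 5 K$)
$H - q{\left(o,A{\left(-5 - 0 \right)} \right)} = -422 - \left(-25 + 5 \left(-7 + \left(-5 - 0\right)^{2} - 9 \left(-5 - 0\right)\right)\right) = -422 - \left(-25 + 5 \left(-7 + \left(-5 + 0\right)^{2} - 9 \left(-5 + 0\right)\right)\right) = -422 - \left(-25 + 5 \left(-7 + \left(-5\right)^{2} - -45\right)\right) = -422 - \left(-25 + 5 \left(-7 + 25 + 45\right)\right) = -422 - \left(-25 + 5 \cdot 63\right) = -422 - \left(-25 + 315\right) = -422 - 290 = -712$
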